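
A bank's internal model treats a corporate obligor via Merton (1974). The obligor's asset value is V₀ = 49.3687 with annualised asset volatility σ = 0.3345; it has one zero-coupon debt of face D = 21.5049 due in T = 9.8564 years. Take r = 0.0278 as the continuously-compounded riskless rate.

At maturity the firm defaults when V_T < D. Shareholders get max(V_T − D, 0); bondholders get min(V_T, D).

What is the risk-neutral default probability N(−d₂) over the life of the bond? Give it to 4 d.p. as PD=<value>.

d₁ = [ln(V₀/D) + (r + σ²/2)T] / (σ√T)
   = [ln(49.3687/21.5049) + (0.0278 + 0.5·0.3345²)·9.8564] / (0.3345·√9.8564)
   = [0.831036 + 0.825425] / 1.050160 = 1.577342
d₂ = d₁ − σ√T = 1.577342 − 1.050160 = 0.527183
risk-neutral PD = N(−d₂) = N(-0.527183) = 0.299033

PD=0.2990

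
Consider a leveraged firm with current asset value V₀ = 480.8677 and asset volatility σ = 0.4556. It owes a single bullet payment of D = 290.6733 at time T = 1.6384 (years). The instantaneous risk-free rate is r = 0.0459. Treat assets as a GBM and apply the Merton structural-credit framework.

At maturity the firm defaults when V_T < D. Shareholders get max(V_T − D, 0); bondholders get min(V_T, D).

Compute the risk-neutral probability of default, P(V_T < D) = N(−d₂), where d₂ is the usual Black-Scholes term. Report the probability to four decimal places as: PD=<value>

d₁ = [ln(V₀/D) + (r + σ²/2)T] / (σ√T)
   = [ln(480.8677/290.6733) + (0.0459 + 0.5·0.4556²)·1.6384] / (0.4556·√1.6384)
   = [0.503392 + 0.245245] / 0.583168 = 1.283742
d₂ = d₁ − σ√T = 1.283742 − 0.583168 = 0.700574
risk-neutral PD = N(−d₂) = N(-0.700574) = 0.241784

PD=0.2418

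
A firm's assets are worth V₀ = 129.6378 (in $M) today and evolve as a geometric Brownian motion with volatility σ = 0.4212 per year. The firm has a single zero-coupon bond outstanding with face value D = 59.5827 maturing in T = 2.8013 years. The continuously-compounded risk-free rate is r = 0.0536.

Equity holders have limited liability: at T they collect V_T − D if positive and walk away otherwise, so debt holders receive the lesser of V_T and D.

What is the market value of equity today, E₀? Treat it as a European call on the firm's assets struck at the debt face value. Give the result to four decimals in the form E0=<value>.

d₁ = [ln(V₀/D) + (r + σ²/2)T] / (σ√T)
   = [ln(129.6378/59.5827) + (0.0536 + 0.5·0.4212²)·2.8013] / (0.4212·√2.8013)
   = [0.777379 + 0.398638] / 0.704966 = 1.668190
d₂ = d₁ − σ√T = 1.668190 − 0.704966 = 0.963224
N(d₁) = 0.952361,  N(d₂) = 0.832282,  e^(−rT) = 0.860579
E₀ = V₀·N(d₁) − D·e^(−rT)·N(d₂)
   = 129.6378·0.952361 − 59.5827·0.860579·0.832282 = 80.786178

E0=80.7862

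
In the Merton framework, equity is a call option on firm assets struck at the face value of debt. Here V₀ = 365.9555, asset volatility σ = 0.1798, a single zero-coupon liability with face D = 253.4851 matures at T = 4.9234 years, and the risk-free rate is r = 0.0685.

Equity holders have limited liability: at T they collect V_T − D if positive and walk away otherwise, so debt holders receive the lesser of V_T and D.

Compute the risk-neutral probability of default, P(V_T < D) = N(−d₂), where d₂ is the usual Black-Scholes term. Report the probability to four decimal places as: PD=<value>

d₁ = [ln(V₀/D) + (r + σ²/2)T] / (σ√T)
   = [ln(365.9555/253.4851) + (0.0685 + 0.5·0.1798²)·4.9234] / (0.1798·√4.9234)
   = [0.367207 + 0.416835] / 0.398953 = 1.965246
d₂ = d₁ − σ√T = 1.965246 − 0.398953 = 1.566292
risk-neutral PD = N(−d₂) = N(-1.566292) = 0.058640

PD=0.0586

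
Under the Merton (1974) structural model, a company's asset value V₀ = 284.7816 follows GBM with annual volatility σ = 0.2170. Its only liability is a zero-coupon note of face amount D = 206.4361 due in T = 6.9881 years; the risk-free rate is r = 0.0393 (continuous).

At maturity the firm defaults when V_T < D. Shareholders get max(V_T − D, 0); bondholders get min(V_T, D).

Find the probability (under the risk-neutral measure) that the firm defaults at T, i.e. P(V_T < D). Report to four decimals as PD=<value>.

d₁ = [ln(V₀/D) + (r + σ²/2)T] / (σ√T)
   = [ln(284.7816/206.4361) + (0.0393 + 0.5·0.2170²)·6.9881] / (0.2170·√6.9881)
   = [0.321732 + 0.439164] / 0.573640 = 1.326434
d₂ = d₁ − σ√T = 1.326434 − 0.573640 = 0.752794
risk-neutral PD = N(−d₂) = N(-0.752794) = 0.225787

PD=0.2258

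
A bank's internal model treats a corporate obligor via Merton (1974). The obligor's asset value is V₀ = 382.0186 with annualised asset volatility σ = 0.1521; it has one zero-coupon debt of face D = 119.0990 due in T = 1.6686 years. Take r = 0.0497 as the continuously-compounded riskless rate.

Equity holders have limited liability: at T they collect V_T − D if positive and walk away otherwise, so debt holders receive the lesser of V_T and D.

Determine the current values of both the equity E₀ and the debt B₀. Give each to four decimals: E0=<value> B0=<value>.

E0=272.3980 B0=109.6206

d₁ = [ln(V₀/D) + (r + σ²/2)T] / (σ√T)
   = [ln(382.0186/119.0990) + (0.0497 + 0.5·0.1521²)·1.6686] / (0.1521·√1.6686)
   = [1.165514 + 0.102230] / 0.196474 = 6.452477
d₂ = d₁ − σ√T = 6.452477 − 0.196474 = 6.256003
N(d₁) = 1.000000,  N(d₂) = 1.000000,  e^(−rT) = 0.920416
E₀ = V₀·N(d₁) − D·e^(−rT)·N(d₂)
   = 382.0186·1.000000 − 119.0990·0.920416·1.000000 = 272.397962
B₀ = V₀ − E₀ = 382.0186 − 272.397962 = 109.620638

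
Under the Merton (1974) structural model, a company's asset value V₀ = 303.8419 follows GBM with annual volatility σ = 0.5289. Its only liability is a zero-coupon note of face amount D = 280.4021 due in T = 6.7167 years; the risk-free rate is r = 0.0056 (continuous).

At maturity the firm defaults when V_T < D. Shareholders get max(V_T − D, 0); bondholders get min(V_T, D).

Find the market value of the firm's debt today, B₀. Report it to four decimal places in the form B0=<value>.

B0=141.0394

d₁ = [ln(V₀/D) + (r + σ²/2)T] / (σ√T)
   = [ln(303.8419/280.4021) + (0.0056 + 0.5·0.5289²)·6.7167] / (0.5289·√6.7167)
   = [0.080283 + 0.977062] / 1.370729 = 0.771374
d₂ = d₁ − σ√T = 0.771374 − 1.370729 = -0.599354
N(d₁) = 0.779757,  N(d₂) = 0.274468,  e^(−rT) = 0.963085
E₀ = V₀·N(d₁) − D·e^(−rT)·N(d₂)
   = 303.8419·0.779757 − 280.4021·0.963085·0.274468 = 162.802537
B₀ = V₀ − E₀ = 303.8419 − 162.802537 = 141.039363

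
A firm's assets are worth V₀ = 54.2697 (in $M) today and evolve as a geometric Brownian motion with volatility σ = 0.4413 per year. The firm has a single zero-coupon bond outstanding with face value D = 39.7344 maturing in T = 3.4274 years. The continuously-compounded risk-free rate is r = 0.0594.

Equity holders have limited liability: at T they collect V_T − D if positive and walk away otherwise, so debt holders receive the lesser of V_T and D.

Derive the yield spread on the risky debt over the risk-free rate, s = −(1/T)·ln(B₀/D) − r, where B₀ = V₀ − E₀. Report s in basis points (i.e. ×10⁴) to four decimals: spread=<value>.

d₁ = [ln(V₀/D) + (r + σ²/2)T] / (σ√T)
   = [ln(54.2697/39.7344) + (0.0594 + 0.5·0.4413²)·3.4274] / (0.4413·√3.4274)
   = [0.311749 + 0.537323] / 0.816989 = 1.039270
d₂ = d₁ − σ√T = 1.039270 − 0.816989 = 0.222280
N(d₁) = 0.850660,  N(d₂) = 0.587952,  e^(−rT) = 0.815799
E₀ = V₀·N(d₁) − D·e^(−rT)·N(d₂)
   = 54.2697·0.850660 − 39.7344·0.815799·0.587952 = 27.106448
B₀ = V₀ − E₀ = 54.2697 − 27.106448 = 27.163252
spread = −(1/T)·ln(B₀/D) − r = −(1/3.4274)·ln(27.163252/39.7344) − 0.0594 = 0.05157400
in basis points: 0.05157400 × 10⁴ = 515.7400 bp

spread=515.7400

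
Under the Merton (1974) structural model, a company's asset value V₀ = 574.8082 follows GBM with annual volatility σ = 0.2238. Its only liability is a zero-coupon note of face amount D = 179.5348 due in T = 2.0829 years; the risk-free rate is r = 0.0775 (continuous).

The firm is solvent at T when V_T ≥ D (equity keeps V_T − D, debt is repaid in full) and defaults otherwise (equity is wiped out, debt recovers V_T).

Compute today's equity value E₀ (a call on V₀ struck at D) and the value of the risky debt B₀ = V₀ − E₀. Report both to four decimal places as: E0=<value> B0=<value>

d₁ = [ln(V₀/D) + (r + σ²/2)T] / (σ√T)
   = [ln(574.8082/179.5348) + (0.0775 + 0.5·0.2238²)·2.0829] / (0.2238·√2.0829)
   = [1.163667 + 0.213587] / 0.322994 = 4.264027
d₂ = d₁ − σ√T = 4.264027 − 0.322994 = 3.941033
N(d₁) = 0.999990,  N(d₂) = 0.999959,  e^(−rT) = 0.850931
E₀ = V₀·N(d₁) − D·e^(−rT)·N(d₂)
   = 574.8082·0.999990 − 179.5348·0.850931·0.999959 = 422.036979
B₀ = V₀ − E₀ = 574.8082 − 422.036979 = 152.771221

E0=422.0370 B0=152.7712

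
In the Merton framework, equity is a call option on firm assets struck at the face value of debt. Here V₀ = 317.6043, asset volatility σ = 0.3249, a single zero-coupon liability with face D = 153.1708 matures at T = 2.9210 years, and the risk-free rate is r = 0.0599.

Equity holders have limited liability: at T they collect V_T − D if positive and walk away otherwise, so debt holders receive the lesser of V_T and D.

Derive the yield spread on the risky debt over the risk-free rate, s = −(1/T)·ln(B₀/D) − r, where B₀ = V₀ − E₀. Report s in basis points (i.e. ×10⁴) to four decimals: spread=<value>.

d₁ = [ln(V₀/D) + (r + σ²/2)T] / (σ√T)
   = [ln(317.6043/153.1708) + (0.0599 + 0.5·0.3249²)·2.9210] / (0.3249·√2.9210)
   = [0.729253 + 0.329138] / 0.555284 = 1.906034
d₂ = d₁ − σ√T = 1.906034 − 0.555284 = 1.350749
N(d₁) = 0.971677,  N(d₂) = 0.911612,  e^(−rT) = 0.839484
E₀ = V₀·N(d₁) − D·e^(−rT)·N(d₂)
   = 317.6043·0.971677 − 153.1708·0.839484·0.911612 = 191.389694
B₀ = V₀ − E₀ = 317.6043 − 191.389694 = 126.214606
spread = −(1/T)·ln(B₀/D) − r = −(1/2.9210)·ln(126.214606/153.1708) − 0.0599 = 0.00636839
in basis points: 0.00636839 × 10⁴ = 63.6839 bp

spread=63.6839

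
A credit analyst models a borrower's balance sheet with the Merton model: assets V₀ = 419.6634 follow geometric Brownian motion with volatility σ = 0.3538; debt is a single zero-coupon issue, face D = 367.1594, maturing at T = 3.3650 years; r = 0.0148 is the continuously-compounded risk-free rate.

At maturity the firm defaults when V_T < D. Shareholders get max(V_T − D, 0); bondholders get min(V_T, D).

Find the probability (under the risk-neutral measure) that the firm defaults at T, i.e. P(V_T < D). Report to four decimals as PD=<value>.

PD=0.5167

d₁ = [ln(V₀/D) + (r + σ²/2)T] / (σ√T)
   = [ln(419.6634/367.1594) + (0.0148 + 0.5·0.3538²)·3.3650] / (0.3538·√3.3650)
   = [0.133657 + 0.260408] / 0.649008 = 0.607180
d₂ = d₁ − σ√T = 0.607180 − 0.649008 = -0.041829
risk-neutral PD = N(−d₂) = N(0.041829) = 0.516682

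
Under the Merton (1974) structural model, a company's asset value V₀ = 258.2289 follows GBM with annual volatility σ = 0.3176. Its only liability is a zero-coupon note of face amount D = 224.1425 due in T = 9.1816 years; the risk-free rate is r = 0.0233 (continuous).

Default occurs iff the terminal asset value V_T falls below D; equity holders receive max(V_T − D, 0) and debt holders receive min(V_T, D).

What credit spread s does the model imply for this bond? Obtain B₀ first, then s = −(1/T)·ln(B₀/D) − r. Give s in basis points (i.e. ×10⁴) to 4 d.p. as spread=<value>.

d₁ = [ln(V₀/D) + (r + σ²/2)T] / (σ√T)
   = [ln(258.2289/224.1425) + (0.0233 + 0.5·0.3176²)·9.1816] / (0.3176·√9.1816)
   = [0.141564 + 0.677004] / 0.962365 = 0.850580
d₂ = d₁ − σ√T = 0.850580 − 0.962365 = -0.111784
N(d₁) = 0.802499,  N(d₂) = 0.455497,  e^(−rT) = 0.807404
E₀ = V₀·N(d₁) − D·e^(−rT)·N(d₂)
   = 258.2289·0.802499 − 224.1425·0.807404·0.455497 = 124.795435
B₀ = V₀ − E₀ = 258.2289 − 124.795435 = 133.433465
spread = −(1/T)·ln(B₀/D) − r = −(1/9.1816)·ln(133.433465/224.1425) − 0.0233 = 0.03319114
in basis points: 0.03319114 × 10⁴ = 331.9114 bp

spread=331.9114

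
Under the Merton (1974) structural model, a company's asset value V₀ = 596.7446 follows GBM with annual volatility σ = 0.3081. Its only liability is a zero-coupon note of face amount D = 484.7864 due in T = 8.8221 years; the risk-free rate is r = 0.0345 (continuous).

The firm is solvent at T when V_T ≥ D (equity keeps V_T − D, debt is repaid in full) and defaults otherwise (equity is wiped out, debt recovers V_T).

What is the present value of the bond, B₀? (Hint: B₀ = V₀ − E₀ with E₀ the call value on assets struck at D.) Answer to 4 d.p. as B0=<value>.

d₁ = [ln(V₀/D) + (r + σ²/2)T] / (σ√T)
   = [ln(596.7446/484.7864) + (0.0345 + 0.5·0.3081²)·8.8221] / (0.3081·√8.8221)
   = [0.207781 + 0.723084] / 0.915119 = 1.017206
d₂ = d₁ − σ√T = 1.017206 − 0.915119 = 0.102087
N(d₁) = 0.845472,  N(d₂) = 0.540656,  e^(−rT) = 0.737593
E₀ = V₀·N(d₁) − D·e^(−rT)·N(d₂)
   = 596.7446·0.845472 − 484.7864·0.737593·0.540656 = 311.205759
B₀ = V₀ − E₀ = 596.7446 − 311.205759 = 285.538841

B0=285.5388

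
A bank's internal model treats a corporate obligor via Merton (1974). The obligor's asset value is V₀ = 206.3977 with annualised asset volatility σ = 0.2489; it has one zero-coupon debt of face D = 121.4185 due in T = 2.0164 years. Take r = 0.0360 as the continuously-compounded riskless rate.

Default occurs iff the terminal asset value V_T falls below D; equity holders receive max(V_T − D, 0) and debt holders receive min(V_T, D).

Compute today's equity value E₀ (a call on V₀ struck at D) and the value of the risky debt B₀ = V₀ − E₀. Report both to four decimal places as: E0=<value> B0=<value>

E0=94.4405 B0=111.9572

d₁ = [ln(V₀/D) + (r + σ²/2)T] / (σ√T)
   = [ln(206.3977/121.4185) + (0.0360 + 0.5·0.2489²)·2.0164] / (0.2489·√2.0164)
   = [0.530562 + 0.135050] / 0.353438 = 1.883248
d₂ = d₁ − σ√T = 1.883248 − 0.353438 = 1.529810
N(d₁) = 0.970167,  N(d₂) = 0.936968,  e^(−rT) = 0.929982
E₀ = V₀·N(d₁) − D·e^(−rT)·N(d₂)
   = 206.3977·0.970167 − 121.4185·0.929982·0.936968 = 94.440548
B₀ = V₀ − E₀ = 206.3977 − 94.440548 = 111.957152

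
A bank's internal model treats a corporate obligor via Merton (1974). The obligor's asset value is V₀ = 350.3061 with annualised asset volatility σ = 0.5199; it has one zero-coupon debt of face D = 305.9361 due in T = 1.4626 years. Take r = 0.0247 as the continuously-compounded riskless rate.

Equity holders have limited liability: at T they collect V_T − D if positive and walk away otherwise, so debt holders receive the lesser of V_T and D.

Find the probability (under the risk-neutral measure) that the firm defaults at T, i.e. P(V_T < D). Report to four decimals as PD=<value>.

d₁ = [ln(V₀/D) + (r + σ²/2)T] / (σ√T)
   = [ln(350.3061/305.9361) + (0.0247 + 0.5·0.5199²)·1.4626] / (0.5199·√1.4626)
   = [0.135431 + 0.233794] / 0.628757 = 0.587230
d₂ = d₁ − σ√T = 0.587230 − 0.628757 = -0.041527
risk-neutral PD = N(−d₂) = N(0.041527) = 0.516562

PD=0.5166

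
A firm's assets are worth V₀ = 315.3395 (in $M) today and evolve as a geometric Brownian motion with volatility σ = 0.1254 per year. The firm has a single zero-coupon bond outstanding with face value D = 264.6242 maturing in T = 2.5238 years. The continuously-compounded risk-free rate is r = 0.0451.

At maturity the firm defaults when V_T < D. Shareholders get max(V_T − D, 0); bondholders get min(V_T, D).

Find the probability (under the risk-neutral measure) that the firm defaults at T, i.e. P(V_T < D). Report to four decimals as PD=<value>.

PD=0.0882

d₁ = [ln(V₀/D) + (r + σ²/2)T] / (σ√T)
   = [ln(315.3395/264.6242) + (0.0451 + 0.5·0.1254²)·2.5238] / (0.1254·√2.5238)
   = [0.175339 + 0.133667] / 0.199216 = 1.551108
d₂ = d₁ − σ√T = 1.551108 − 0.199216 = 1.351892
risk-neutral PD = N(−d₂) = N(-1.351892) = 0.088205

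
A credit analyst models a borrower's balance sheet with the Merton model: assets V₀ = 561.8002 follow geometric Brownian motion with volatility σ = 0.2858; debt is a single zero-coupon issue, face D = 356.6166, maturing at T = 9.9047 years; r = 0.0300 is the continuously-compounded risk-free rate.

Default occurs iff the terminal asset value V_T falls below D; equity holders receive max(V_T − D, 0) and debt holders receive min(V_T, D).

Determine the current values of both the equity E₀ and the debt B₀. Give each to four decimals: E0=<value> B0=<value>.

E0=333.7242 B0=228.0760

d₁ = [ln(V₀/D) + (r + σ²/2)T] / (σ√T)
   = [ln(561.8002/356.6166) + (0.0300 + 0.5·0.2858²)·9.9047] / (0.2858·√9.9047)
   = [0.454485 + 0.701657] / 0.899462 = 1.285370
d₂ = d₁ − σ√T = 1.285370 − 0.899462 = 0.385908
N(d₁) = 0.900669,  N(d₂) = 0.650218,  e^(−rT) = 0.742939
E₀ = V₀·N(d₁) − D·e^(−rT)·N(d₂)
   = 561.8002·0.900669 − 356.6166·0.742939·0.650218 = 333.724195
B₀ = V₀ − E₀ = 561.8002 − 333.724195 = 228.076005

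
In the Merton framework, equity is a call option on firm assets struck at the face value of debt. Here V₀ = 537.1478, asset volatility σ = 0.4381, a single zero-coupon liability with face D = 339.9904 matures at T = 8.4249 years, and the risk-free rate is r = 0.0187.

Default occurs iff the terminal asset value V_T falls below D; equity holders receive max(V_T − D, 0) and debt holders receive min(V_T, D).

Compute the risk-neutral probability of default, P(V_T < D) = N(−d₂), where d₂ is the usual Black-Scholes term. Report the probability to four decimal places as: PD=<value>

PD=0.5605

d₁ = [ln(V₀/D) + (r + σ²/2)T] / (σ√T)
   = [ln(537.1478/339.9904) + (0.0187 + 0.5·0.4381²)·8.4249] / (0.4381·√8.4249)
   = [0.457356 + 0.966048] / 1.271615 = 1.119367
d₂ = d₁ − σ√T = 1.119367 − 1.271615 = -0.152248
risk-neutral PD = N(−d₂) = N(0.152248) = 0.560504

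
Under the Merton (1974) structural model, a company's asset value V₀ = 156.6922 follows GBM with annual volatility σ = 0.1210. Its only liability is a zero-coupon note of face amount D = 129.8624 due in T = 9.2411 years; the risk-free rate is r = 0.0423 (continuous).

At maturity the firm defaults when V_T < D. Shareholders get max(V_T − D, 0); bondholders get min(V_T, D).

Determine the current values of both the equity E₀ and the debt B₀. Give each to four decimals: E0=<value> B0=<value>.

d₁ = [ln(V₀/D) + (r + σ²/2)T] / (σ√T)
   = [ln(156.6922/129.8624) + (0.0423 + 0.5·0.1210²)·9.2411] / (0.1210·√9.2411)
   = [0.187808 + 0.458548] / 0.367830 = 1.757214
d₂ = d₁ − σ√T = 1.757214 − 0.367830 = 1.389383
N(d₁) = 0.960559,  N(d₂) = 0.917642,  e^(−rT) = 0.676449
E₀ = V₀·N(d₁) − D·e^(−rT)·N(d₂)
   = 156.6922·0.960559 − 129.8624·0.676449·0.917642 = 69.901653
B₀ = V₀ − E₀ = 156.6922 − 69.901653 = 86.790547

E0=69.9017 B0=86.7905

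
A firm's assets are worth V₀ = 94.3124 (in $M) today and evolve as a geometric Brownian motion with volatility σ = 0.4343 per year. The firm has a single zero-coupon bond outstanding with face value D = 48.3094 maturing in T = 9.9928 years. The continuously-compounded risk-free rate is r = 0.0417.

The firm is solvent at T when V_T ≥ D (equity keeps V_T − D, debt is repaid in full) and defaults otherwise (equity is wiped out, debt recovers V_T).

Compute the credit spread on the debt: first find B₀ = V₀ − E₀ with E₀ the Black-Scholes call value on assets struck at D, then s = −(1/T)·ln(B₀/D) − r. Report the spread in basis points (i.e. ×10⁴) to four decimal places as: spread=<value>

spread=290.1809

d₁ = [ln(V₀/D) + (r + σ²/2)T] / (σ√T)
   = [ln(94.3124/48.3094) + (0.0417 + 0.5·0.4343²)·9.9928] / (0.4343·√9.9928)
   = [0.668987 + 1.359103] / 1.372883 = 1.477249
d₂ = d₁ − σ√T = 1.477249 − 1.372883 = 0.104366
N(d₁) = 0.930196,  N(d₂) = 0.541561,  e^(−rT) = 0.659219
E₀ = V₀·N(d₁) − D·e^(−rT)·N(d₂)
   = 94.3124·0.930196 − 48.3094·0.659219·0.541561 = 70.482181
B₀ = V₀ − E₀ = 94.3124 − 70.482181 = 23.830219
spread = −(1/T)·ln(B₀/D) − r = −(1/9.9928)·ln(23.830219/48.3094) − 0.0417 = 0.02901809
in basis points: 0.02901809 × 10⁴ = 290.1809 bp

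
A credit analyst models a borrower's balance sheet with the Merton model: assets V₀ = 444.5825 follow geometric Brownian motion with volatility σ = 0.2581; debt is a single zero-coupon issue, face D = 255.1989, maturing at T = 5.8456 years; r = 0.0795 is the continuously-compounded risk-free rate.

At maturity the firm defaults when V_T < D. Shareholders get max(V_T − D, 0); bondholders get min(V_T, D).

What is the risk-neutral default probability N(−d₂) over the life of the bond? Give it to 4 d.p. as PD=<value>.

d₁ = [ln(V₀/D) + (r + σ²/2)T] / (σ√T)
   = [ln(444.5825/255.1989) + (0.0795 + 0.5·0.2581²)·5.8456] / (0.2581·√5.8456)
   = [0.555092 + 0.659429] / 0.624026 = 1.946268
d₂ = d₁ − σ√T = 1.946268 − 0.624026 = 1.322243
risk-neutral PD = N(−d₂) = N(-1.322243) = 0.093044

PD=0.0930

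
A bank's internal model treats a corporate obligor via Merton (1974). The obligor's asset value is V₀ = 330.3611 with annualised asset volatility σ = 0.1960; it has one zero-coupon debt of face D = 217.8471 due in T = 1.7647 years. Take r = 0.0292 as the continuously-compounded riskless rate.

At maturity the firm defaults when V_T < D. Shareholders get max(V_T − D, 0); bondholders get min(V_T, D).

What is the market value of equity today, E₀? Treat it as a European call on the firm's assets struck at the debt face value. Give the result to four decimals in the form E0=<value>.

E0=124.4277

d₁ = [ln(V₀/D) + (r + σ²/2)T] / (σ√T)
   = [ln(330.3611/217.8471) + (0.0292 + 0.5·0.1960²)·1.7647] / (0.1960·√1.7647)
   = [0.416393 + 0.085426] / 0.260370 = 1.927326
d₂ = d₁ − σ√T = 1.927326 − 0.260370 = 1.666955
N(d₁) = 0.973030,  N(d₂) = 0.952238,  e^(−rT) = 0.949776
E₀ = V₀·N(d₁) − D·e^(−rT)·N(d₂)
   = 330.3611·0.973030 − 217.8471·0.949776·0.952238 = 124.427663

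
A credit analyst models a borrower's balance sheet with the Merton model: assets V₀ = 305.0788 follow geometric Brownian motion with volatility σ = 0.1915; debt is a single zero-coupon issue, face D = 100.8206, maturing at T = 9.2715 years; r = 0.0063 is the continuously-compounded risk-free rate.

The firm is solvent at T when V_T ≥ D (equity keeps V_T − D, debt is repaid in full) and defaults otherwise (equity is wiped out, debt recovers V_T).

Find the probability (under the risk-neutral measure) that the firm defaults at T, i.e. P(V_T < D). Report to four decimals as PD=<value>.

d₁ = [ln(V₀/D) + (r + σ²/2)T] / (σ√T)
   = [ln(305.0788/100.8206) + (0.0063 + 0.5·0.1915²)·9.2715] / (0.1915·√9.2715)
   = [1.107227 + 0.228414] / 0.583101 = 2.290583
d₂ = d₁ − σ√T = 2.290583 − 0.583101 = 1.707482
risk-neutral PD = N(−d₂) = N(-1.707482) = 0.043866

PD=0.0439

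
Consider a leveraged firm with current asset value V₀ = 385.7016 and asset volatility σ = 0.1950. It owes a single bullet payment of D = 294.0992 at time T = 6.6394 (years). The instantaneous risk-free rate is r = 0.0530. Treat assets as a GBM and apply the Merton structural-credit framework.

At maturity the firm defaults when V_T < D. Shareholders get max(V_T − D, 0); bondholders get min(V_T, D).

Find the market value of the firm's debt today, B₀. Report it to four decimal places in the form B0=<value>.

B0=199.6818

d₁ = [ln(V₀/D) + (r + σ²/2)T] / (σ√T)
   = [ln(385.7016/294.0992) + (0.0530 + 0.5·0.1950²)·6.6394] / (0.1950·√6.6394)
   = [0.271147 + 0.478120] / 0.502457 = 1.491205
d₂ = d₁ − σ√T = 1.491205 − 0.502457 = 0.988748
N(d₁) = 0.932046,  N(d₂) = 0.838607,  e^(−rT) = 0.703359
E₀ = V₀·N(d₁) − D·e^(−rT)·N(d₂)
   = 385.7016·0.932046 − 294.0992·0.703359·0.838607 = 186.019814
B₀ = V₀ − E₀ = 385.7016 − 186.019814 = 199.681786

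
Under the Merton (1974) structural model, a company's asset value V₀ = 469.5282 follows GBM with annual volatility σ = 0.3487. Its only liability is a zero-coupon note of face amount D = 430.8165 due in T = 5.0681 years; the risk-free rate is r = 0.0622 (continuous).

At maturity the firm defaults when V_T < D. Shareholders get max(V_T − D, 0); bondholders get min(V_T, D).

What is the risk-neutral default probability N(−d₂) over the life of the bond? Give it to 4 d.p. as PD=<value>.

PD=0.4528

d₁ = [ln(V₀/D) + (r + σ²/2)T] / (σ√T)
   = [ln(469.5282/430.8165) + (0.0622 + 0.5·0.3487²)·5.0681] / (0.3487·√5.0681)
   = [0.086046 + 0.623355] / 0.785009 = 0.903686
d₂ = d₁ − σ√T = 0.903686 − 0.785009 = 0.118677
risk-neutral PD = N(−d₂) = N(-0.118677) = 0.452766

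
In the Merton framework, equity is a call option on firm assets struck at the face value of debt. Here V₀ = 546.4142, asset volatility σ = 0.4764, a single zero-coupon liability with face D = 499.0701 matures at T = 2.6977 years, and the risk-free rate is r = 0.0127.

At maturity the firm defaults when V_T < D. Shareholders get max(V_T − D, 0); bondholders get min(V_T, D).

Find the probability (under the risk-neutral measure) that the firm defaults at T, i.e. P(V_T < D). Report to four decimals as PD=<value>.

d₁ = [ln(V₀/D) + (r + σ²/2)T] / (σ√T)
   = [ln(546.4142/499.0701) + (0.0127 + 0.5·0.4764²)·2.6977] / (0.4764·√2.6977)
   = [0.090631 + 0.340392] / 0.782472 = 0.550847
d₂ = d₁ − σ√T = 0.550847 − 0.782472 = -0.231624
risk-neutral PD = N(−d₂) = N(0.231624) = 0.591585

PD=0.5916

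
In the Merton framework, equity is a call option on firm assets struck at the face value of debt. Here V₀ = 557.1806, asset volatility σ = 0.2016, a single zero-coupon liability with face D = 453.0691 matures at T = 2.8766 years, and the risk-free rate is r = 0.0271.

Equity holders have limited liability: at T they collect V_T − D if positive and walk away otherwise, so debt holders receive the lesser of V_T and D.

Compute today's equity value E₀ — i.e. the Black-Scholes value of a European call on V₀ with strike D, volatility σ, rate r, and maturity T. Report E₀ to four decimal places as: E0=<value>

d₁ = [ln(V₀/D) + (r + σ²/2)T] / (σ√T)
   = [ln(557.1806/453.0691) + (0.0271 + 0.5·0.2016²)·2.8766] / (0.2016·√2.8766)
   = [0.206845 + 0.136412] / 0.341925 = 1.003896
d₂ = d₁ − σ√T = 1.003896 − 0.341925 = 0.661972
N(d₁) = 0.842286,  N(d₂) = 0.746005,  e^(−rT) = 0.925005
E₀ = V₀·N(d₁) − D·e^(−rT)·N(d₂)
   = 557.1806·0.842286 − 453.0691·0.925005·0.746005 = 156.660904

E0=156.6609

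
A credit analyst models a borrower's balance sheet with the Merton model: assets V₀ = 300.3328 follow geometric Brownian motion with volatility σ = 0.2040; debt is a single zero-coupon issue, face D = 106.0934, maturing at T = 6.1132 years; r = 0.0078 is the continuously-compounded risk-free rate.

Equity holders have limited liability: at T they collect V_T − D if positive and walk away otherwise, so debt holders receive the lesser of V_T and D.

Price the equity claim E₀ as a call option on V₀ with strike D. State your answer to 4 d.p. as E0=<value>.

E0=199.6517

d₁ = [ln(V₀/D) + (r + σ²/2)T] / (σ√T)
   = [ln(300.3328/106.0934) + (0.0078 + 0.5·0.2040²)·6.1132] / (0.2040·√6.1132)
   = [1.040571 + 0.174886] / 0.504388 = 2.409769
d₂ = d₁ − σ√T = 2.409769 − 0.504388 = 1.905381
N(d₁) = 0.992019,  N(d₂) = 0.971635,  e^(−rT) = 0.953436
E₀ = V₀·N(d₁) − D·e^(−rT)·N(d₂)
   = 300.3328·0.992019 − 106.0934·0.953436·0.971635 = 199.651720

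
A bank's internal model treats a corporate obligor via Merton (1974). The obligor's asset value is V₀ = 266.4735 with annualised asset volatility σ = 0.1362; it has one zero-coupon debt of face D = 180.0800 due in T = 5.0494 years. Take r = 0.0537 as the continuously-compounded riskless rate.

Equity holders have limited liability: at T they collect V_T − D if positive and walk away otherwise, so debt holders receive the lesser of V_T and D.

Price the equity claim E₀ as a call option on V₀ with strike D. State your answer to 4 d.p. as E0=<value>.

E0=129.4742

d₁ = [ln(V₀/D) + (r + σ²/2)T] / (σ√T)
   = [ln(266.4735/180.0800) + (0.0537 + 0.5·0.1362²)·5.0494] / (0.1362·√5.0494)
   = [0.391874 + 0.317987] / 0.306053 = 2.319403
d₂ = d₁ − σ√T = 2.319403 − 0.306053 = 2.013349
N(d₁) = 0.989813,  N(d₂) = 0.977961,  e^(−rT) = 0.762500
E₀ = V₀·N(d₁) − D·e^(−rT)·N(d₂)
   = 266.4735·0.989813 − 180.0800·0.762500·0.977961 = 129.474230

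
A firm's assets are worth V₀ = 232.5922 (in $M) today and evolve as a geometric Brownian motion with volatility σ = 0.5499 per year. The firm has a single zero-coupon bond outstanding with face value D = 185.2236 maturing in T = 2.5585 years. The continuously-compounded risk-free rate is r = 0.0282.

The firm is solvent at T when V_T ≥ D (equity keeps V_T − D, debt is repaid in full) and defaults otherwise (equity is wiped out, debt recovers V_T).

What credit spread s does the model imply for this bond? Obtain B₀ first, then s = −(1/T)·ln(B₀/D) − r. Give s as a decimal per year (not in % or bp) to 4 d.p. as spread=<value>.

d₁ = [ln(V₀/D) + (r + σ²/2)T] / (σ√T)
   = [ln(232.5922/185.2236) + (0.0282 + 0.5·0.5499²)·2.5585] / (0.5499·√2.5585)
   = [0.227723 + 0.458982] / 0.879582 = 0.780717
d₂ = d₁ − σ√T = 0.780717 − 0.879582 = -0.098865
N(d₁) = 0.782516,  N(d₂) = 0.460623,  e^(−rT) = 0.930392
E₀ = V₀·N(d₁) − D·e^(−rT)·N(d₂)
   = 232.5922·0.782516 − 185.2236·0.930392·0.460623 = 102.627683
B₀ = V₀ − E₀ = 232.5922 − 102.627683 = 129.964517
spread = −(1/T)·ln(B₀/D) − r = −(1/2.5585)·ln(129.964517/185.2236) − 0.0282 = 0.11028047

spread=0.1103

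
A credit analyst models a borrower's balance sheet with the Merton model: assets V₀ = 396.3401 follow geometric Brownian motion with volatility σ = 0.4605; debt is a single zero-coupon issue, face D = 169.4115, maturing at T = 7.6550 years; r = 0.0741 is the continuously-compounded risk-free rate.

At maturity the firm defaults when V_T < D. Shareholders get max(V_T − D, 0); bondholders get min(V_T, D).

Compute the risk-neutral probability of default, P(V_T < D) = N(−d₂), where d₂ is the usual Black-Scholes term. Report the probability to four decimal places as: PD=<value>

d₁ = [ln(V₀/D) + (r + σ²/2)T] / (σ√T)
   = [ln(396.3401/169.4115) + (0.0741 + 0.5·0.4605²)·7.6550] / (0.4605·√7.6550)
   = [0.849942 + 1.378896] / 1.274096 = 1.749348
d₂ = d₁ − σ√T = 1.749348 − 1.274096 = 0.475252
risk-neutral PD = N(−d₂) = N(-0.475252) = 0.317304

PD=0.3173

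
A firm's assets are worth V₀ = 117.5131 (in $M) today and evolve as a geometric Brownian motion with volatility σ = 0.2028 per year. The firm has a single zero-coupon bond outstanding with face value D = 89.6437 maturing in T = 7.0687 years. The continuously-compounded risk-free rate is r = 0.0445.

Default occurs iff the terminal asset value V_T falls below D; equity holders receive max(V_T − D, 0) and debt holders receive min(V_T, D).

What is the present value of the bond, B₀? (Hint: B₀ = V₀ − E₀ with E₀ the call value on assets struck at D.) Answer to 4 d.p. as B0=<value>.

B0=62.1889

d₁ = [ln(V₀/D) + (r + σ²/2)T] / (σ√T)
   = [ln(117.5131/89.6437) + (0.0445 + 0.5·0.2028²)·7.0687] / (0.2028·√7.0687)
   = [0.270707 + 0.459917] / 0.539185 = 1.355053
d₂ = d₁ − σ√T = 1.355053 − 0.539185 = 0.815868
N(d₁) = 0.912300,  N(d₂) = 0.792712,  e^(−rT) = 0.730112
E₀ = V₀·N(d₁) − D·e^(−rT)·N(d₂)
   = 117.5131·0.912300 − 89.6437·0.730112·0.792712 = 55.324185
B₀ = V₀ − E₀ = 117.5131 − 55.324185 = 62.188915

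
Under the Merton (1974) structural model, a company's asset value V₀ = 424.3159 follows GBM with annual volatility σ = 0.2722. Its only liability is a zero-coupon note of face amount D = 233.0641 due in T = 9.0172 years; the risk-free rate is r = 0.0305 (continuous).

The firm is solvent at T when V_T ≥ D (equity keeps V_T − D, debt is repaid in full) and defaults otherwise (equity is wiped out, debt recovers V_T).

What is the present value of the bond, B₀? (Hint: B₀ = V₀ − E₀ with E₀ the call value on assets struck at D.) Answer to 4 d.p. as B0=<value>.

d₁ = [ln(V₀/D) + (r + σ²/2)T] / (σ√T)
   = [ln(424.3159/233.0641) + (0.0305 + 0.5·0.2722²)·9.0172] / (0.2722·√9.0172)
   = [0.599165 + 0.609080] / 0.817380 = 1.478192
d₂ = d₁ − σ√T = 1.478192 − 0.817380 = 0.660812
N(d₁) = 0.930322,  N(d₂) = 0.745633,  e^(−rT) = 0.759553
E₀ = V₀·N(d₁) − D·e^(−rT)·N(d₂)
   = 424.3159·0.930322 − 233.0641·0.759553·0.745633 = 262.754818
B₀ = V₀ − E₀ = 424.3159 − 262.754818 = 161.561082

B0=161.5611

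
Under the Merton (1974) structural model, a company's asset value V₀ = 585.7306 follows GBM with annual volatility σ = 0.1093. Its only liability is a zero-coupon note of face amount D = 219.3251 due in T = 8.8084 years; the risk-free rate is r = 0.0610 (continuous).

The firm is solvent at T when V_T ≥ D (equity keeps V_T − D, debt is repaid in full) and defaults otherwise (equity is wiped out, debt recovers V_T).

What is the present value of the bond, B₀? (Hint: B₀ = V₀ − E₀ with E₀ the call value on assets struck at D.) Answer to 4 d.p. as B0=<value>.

d₁ = [ln(V₀/D) + (r + σ²/2)T] / (σ√T)
   = [ln(585.7306/219.3251) + (0.0610 + 0.5·0.1093²)·8.8084] / (0.1093·√8.8084)
   = [0.982305 + 0.589927] / 0.324391 = 4.846720
d₂ = d₁ − σ√T = 4.846720 − 0.324391 = 4.522329
N(d₁) = 0.999999,  N(d₂) = 0.999997,  e^(−rT) = 0.584317
E₀ = V₀·N(d₁) − D·e^(−rT)·N(d₂)
   = 585.7306·0.999999 − 219.3251·0.584317·0.999997 = 457.575338
B₀ = V₀ − E₀ = 585.7306 − 457.575338 = 128.155262

B0=128.1553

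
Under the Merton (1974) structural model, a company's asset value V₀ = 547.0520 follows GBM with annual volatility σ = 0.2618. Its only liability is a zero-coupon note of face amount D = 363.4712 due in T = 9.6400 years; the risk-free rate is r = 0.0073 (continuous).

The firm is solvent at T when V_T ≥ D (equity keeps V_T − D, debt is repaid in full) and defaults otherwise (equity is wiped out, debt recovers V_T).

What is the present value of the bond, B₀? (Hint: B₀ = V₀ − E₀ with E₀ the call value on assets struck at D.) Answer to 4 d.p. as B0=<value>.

B0=281.3250

d₁ = [ln(V₀/D) + (r + σ²/2)T] / (σ√T)
   = [ln(547.0520/363.4712) + (0.0073 + 0.5·0.2618²)·9.6400] / (0.2618·√9.6400)
   = [0.408844 + 0.400731] / 0.812846 = 0.995976
d₂ = d₁ − σ√T = 0.995976 − 0.812846 = 0.183130
N(d₁) = 0.840369,  N(d₂) = 0.572652,  e^(−rT) = 0.932047
E₀ = V₀·N(d₁) − D·e^(−rT)·N(d₂)
   = 547.0520·0.840369 − 363.4712·0.932047·0.572652 = 265.726961
B₀ = V₀ − E₀ = 547.0520 − 265.726961 = 281.325039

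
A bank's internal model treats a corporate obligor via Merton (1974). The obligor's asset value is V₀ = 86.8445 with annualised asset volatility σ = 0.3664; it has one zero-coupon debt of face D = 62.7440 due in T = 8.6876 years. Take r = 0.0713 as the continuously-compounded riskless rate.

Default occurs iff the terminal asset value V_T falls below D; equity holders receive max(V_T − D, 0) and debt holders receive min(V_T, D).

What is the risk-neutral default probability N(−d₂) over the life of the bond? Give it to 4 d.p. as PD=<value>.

PD=0.3690

d₁ = [ln(V₀/D) + (r + σ²/2)T] / (σ√T)
   = [ln(86.8445/62.7440) + (0.0713 + 0.5·0.3664²)·8.6876] / (0.3664·√8.6876)
   = [0.325056 + 1.202577] / 1.079954 = 1.414535
d₂ = d₁ − σ√T = 1.414535 − 1.079954 = 0.334580
risk-neutral PD = N(−d₂) = N(-0.334580) = 0.368971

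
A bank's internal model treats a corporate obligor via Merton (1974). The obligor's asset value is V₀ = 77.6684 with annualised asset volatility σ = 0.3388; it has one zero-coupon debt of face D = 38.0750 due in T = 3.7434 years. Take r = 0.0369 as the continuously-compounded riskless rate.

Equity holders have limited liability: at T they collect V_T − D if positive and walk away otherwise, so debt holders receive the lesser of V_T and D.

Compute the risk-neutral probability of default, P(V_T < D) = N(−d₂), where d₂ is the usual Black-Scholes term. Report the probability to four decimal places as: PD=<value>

PD=0.1659

d₁ = [ln(V₀/D) + (r + σ²/2)T] / (σ√T)
   = [ln(77.6684/38.0750) + (0.0369 + 0.5·0.3388²)·3.7434] / (0.3388·√3.7434)
   = [0.712891 + 0.352975] / 0.655506 = 1.626021
d₂ = d₁ − σ√T = 1.626021 − 0.655506 = 0.970515
risk-neutral PD = N(−d₂) = N(-0.970515) = 0.165895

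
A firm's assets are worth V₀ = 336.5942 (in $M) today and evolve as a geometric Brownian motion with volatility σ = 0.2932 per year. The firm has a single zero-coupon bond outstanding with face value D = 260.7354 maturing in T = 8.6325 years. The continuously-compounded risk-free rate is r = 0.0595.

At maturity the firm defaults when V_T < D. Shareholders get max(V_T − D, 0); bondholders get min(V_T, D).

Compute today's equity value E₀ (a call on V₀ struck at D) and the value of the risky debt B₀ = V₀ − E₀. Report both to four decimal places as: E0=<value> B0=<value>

E0=199.5807 B0=137.0135

d₁ = [ln(V₀/D) + (r + σ²/2)T] / (σ√T)
   = [ln(336.5942/260.7354) + (0.0595 + 0.5·0.2932²)·8.6325] / (0.2932·√8.6325)
   = [0.255372 + 0.884686] / 0.861454 = 1.323410
d₂ = d₁ − σ√T = 1.323410 − 0.861454 = 0.461956
N(d₁) = 0.907151,  N(d₂) = 0.677944,  e^(−rT) = 0.598317
E₀ = V₀·N(d₁) − D·e^(−rT)·N(d₂)
   = 336.5942·0.907151 − 260.7354·0.598317·0.677944 = 199.580680
B₀ = V₀ − E₀ = 336.5942 − 199.580680 = 137.013520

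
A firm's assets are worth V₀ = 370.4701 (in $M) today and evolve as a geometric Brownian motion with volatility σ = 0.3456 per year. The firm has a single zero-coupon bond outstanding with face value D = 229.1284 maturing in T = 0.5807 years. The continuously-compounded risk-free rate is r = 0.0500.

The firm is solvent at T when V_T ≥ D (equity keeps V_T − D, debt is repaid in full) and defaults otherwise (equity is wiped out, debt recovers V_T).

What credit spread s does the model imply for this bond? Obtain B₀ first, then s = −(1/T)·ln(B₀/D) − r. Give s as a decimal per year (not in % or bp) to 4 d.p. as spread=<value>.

spread=0.0059

d₁ = [ln(V₀/D) + (r + σ²/2)T] / (σ√T)
   = [ln(370.4701/229.1284) + (0.0500 + 0.5·0.3456²)·0.5807] / (0.3456·√0.5807)
   = [0.480490 + 0.063714] / 0.263360 = 2.066391
d₂ = d₁ − σ√T = 2.066391 − 0.263360 = 1.803031
N(d₁) = 0.980604,  N(d₂) = 0.964308,  e^(−rT) = 0.971382
E₀ = V₀·N(d₁) − D·e^(−rT)·N(d₂)
   = 370.4701·0.980604 − 229.1284·0.971382·0.964308 = 148.657171
B₀ = V₀ − E₀ = 370.4701 − 148.657171 = 221.812929
spread = −(1/T)·ln(B₀/D) − r = −(1/0.5807)·ln(221.812929/229.1284) − 0.0500 = 0.00587770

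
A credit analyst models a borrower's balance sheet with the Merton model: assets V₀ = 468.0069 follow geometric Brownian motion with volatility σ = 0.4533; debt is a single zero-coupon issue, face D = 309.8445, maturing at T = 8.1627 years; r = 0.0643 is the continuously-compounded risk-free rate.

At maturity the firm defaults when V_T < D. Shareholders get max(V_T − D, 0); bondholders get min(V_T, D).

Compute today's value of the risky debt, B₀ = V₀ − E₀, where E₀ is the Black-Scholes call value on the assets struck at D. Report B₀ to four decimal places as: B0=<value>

d₁ = [ln(V₀/D) + (r + σ²/2)T] / (σ√T)
   = [ln(468.0069/309.8445) + (0.0643 + 0.5·0.4533²)·8.1627] / (0.4533·√8.1627)
   = [0.412412 + 1.363501] / 1.295098 = 1.371258
d₂ = d₁ − σ√T = 1.371258 − 1.295098 = 0.076160
N(d₁) = 0.914853,  N(d₂) = 0.530354,  e^(−rT) = 0.591637
E₀ = V₀·N(d₁) − D·e^(−rT)·N(d₂)
   = 468.0069·0.914853 − 309.8445·0.591637·0.530354 = 330.935241
B₀ = V₀ − E₀ = 468.0069 − 330.935241 = 137.071659

B0=137.0717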